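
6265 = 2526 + 3739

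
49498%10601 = 7094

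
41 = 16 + 25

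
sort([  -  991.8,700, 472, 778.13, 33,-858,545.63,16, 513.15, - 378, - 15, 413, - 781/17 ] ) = [ - 991.8 , - 858, -378 , - 781/17,-15,16, 33,413,  472,513.15,545.63,700, 778.13] 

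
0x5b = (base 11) 83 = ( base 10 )91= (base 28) 37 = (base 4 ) 1123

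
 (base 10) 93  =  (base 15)63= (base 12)79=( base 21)49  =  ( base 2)1011101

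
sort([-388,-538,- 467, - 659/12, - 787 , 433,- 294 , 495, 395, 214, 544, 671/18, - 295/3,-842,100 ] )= [ - 842,-787, - 538,-467, -388,- 294 ,-295/3, - 659/12, 671/18, 100, 214,395, 433,495, 544]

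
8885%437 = 145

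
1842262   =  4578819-2736557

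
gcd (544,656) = 16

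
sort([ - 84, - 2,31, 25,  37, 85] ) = [-84, - 2, 25 , 31, 37, 85 ]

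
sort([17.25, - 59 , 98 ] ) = [ - 59,  17.25,98]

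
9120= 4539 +4581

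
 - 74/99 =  - 1+25/99 = -0.75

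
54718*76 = 4158568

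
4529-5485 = -956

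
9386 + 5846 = 15232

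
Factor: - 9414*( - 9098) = 2^2*3^2*523^1*4549^1=85648572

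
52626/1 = 52626=52626.00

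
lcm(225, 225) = 225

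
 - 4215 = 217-4432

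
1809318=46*39333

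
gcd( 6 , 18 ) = 6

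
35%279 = 35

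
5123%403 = 287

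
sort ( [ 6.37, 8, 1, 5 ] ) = [ 1,  5, 6.37, 8]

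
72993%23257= 3222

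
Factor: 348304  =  2^4*11^1*1979^1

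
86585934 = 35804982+50780952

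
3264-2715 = 549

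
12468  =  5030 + 7438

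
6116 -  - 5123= 11239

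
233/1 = 233 = 233.00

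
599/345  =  1 +254/345 = 1.74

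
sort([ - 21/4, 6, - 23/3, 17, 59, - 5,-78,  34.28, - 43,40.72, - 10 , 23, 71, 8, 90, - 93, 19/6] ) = [  -  93 , - 78, - 43, - 10, - 23/3, - 21/4, - 5,19/6 , 6,  8, 17, 23, 34.28,40.72,59, 71, 90]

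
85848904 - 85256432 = 592472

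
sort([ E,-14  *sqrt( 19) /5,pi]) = [ - 14*sqrt( 19 ) /5,E,pi]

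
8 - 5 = 3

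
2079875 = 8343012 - 6263137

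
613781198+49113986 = 662895184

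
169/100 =1 + 69/100 = 1.69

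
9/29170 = 9/29170 = 0.00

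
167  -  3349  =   - 3182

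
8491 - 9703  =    -  1212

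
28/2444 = 7/611 = 0.01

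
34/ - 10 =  - 4 + 3/5 = -  3.40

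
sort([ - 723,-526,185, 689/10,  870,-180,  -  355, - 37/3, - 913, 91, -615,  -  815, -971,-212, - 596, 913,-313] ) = [-971, -913,-815, - 723, - 615,-596,-526, - 355, - 313, - 212,-180 ,-37/3 , 689/10, 91, 185, 870, 913]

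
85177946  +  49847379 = 135025325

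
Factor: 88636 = 2^2* 22159^1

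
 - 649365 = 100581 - 749946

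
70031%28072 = 13887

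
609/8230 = 609/8230 = 0.07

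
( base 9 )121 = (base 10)100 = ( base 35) 2U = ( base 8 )144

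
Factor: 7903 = 7^1*1129^1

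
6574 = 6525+49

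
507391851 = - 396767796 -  - 904159647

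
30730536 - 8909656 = 21820880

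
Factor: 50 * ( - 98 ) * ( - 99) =2^2*3^2*5^2*7^2 * 11^1 =485100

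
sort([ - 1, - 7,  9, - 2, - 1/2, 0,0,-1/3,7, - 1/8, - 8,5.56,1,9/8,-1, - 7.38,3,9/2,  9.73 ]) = [ - 8, - 7.38, - 7,  -  2, - 1, - 1, - 1/2, - 1/3, - 1/8, 0,0,1,  9/8,3,9/2 , 5.56, 7,9,9.73]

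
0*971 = 0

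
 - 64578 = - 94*687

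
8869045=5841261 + 3027784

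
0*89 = 0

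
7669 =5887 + 1782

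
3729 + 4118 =7847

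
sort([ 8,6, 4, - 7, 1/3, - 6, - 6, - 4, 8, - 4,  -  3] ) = [ - 7, - 6,  -  6, - 4,-4, - 3,  1/3, 4,6, 8, 8 ] 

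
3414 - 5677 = -2263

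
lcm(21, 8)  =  168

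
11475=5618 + 5857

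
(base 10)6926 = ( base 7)26123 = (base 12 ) 4012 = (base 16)1b0e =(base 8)15416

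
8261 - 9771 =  - 1510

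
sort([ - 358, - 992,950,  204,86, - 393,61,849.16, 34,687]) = [ - 992,-393, - 358 , 34,61,86, 204, 687  ,  849.16, 950 ] 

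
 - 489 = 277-766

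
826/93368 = 413/46684 = 0.01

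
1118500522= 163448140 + 955052382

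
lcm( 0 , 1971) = 0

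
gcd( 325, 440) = 5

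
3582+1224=4806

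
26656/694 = 13328/347 = 38.41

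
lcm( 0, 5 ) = 0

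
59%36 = 23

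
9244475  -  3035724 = 6208751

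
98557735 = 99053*995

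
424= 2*212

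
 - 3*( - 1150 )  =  3450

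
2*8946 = 17892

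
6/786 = 1/131= 0.01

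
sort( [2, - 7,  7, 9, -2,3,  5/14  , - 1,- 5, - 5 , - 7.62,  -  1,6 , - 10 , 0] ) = [  -  10 , - 7.62,-7 , - 5,-5, - 2, - 1, - 1 , 0, 5/14,  2 , 3,6, 7, 9]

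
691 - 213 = 478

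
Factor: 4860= 2^2*3^5 *5^1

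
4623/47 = 4623/47=98.36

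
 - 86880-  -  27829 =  - 59051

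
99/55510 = 99/55510 = 0.00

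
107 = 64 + 43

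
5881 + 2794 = 8675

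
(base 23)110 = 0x228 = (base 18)1cc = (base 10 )552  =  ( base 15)26c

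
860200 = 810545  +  49655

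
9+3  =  12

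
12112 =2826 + 9286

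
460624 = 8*57578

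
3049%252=25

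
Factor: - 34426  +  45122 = 10696 = 2^3*7^1*191^1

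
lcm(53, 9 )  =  477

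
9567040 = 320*29897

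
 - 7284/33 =-2428/11 = -  220.73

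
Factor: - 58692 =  - 2^2*3^1*67^1 * 73^1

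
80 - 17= 63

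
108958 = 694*157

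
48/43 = 1 + 5/43=   1.12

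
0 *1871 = 0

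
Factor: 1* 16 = 16 = 2^4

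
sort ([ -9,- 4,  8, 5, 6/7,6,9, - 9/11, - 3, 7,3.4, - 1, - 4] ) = [ - 9,  -  4 , - 4, - 3,  -  1,-9/11, 6/7, 3.4, 5,6,7, 8,9]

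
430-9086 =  - 8656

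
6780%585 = 345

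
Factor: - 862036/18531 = -2^2*3^( - 2) *7^1*17^1*  29^(-1)*71^( - 1)*1811^1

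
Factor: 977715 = 3^2 * 5^1*21727^1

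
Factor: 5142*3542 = 18212964 = 2^2*3^1*7^1*11^1*23^1* 857^1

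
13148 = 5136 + 8012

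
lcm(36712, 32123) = 256984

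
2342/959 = 2342/959 = 2.44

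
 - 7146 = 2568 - 9714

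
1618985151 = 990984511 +628000640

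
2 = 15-13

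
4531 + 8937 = 13468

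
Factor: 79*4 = 316=2^2*79^1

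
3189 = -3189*( - 1) 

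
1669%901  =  768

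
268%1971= 268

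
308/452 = 77/113=0.68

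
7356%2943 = 1470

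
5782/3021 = 5782/3021 =1.91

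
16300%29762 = 16300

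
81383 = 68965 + 12418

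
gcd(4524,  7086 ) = 6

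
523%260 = 3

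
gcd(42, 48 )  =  6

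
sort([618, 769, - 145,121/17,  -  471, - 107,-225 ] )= [-471,-225,-145, - 107, 121/17,618, 769] 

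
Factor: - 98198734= - 2^1*3527^1* 13921^1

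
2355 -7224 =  - 4869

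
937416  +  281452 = 1218868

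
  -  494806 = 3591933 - 4086739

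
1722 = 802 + 920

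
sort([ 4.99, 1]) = [1,4.99] 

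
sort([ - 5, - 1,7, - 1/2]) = [ - 5, - 1, - 1/2,  7]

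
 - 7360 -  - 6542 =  - 818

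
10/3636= 5/1818 = 0.00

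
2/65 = 2/65  =  0.03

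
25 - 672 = -647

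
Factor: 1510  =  2^1*5^1*151^1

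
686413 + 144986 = 831399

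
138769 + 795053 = 933822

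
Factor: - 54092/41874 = -27046/20937 = - 2^1*3^(-1)* 7^ ( - 1 )*997^( - 1) *13523^1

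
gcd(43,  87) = 1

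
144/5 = 144/5 = 28.80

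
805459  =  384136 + 421323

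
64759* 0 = 0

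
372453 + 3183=375636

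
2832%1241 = 350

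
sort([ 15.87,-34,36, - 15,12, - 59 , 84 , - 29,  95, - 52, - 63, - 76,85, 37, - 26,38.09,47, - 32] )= [ - 76, - 63, - 59, - 52, - 34, - 32, - 29,-26, -15,12 , 15.87 , 36,37, 38.09,47, 84, 85,95 ]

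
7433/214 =34 + 157/214  =  34.73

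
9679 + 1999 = 11678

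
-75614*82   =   - 6200348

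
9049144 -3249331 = 5799813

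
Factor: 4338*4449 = 2^1 * 3^3*241^1*1483^1  =  19299762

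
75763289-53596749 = 22166540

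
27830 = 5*5566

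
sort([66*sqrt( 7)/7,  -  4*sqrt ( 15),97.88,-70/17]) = [ - 4*sqrt( 15), - 70/17, 66*sqrt( 7 )/7,97.88 ] 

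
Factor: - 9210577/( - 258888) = 2^( - 3 )*3^( - 1)*7^( - 1)*23^(- 1)*67^( - 1) * 1319^1* 6983^1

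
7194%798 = 12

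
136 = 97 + 39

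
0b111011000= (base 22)la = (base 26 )I4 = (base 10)472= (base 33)ea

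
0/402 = 0 = 0.00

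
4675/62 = 75 + 25/62 = 75.40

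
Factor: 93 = 3^1*31^1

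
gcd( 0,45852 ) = 45852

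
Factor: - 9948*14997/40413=  -  2^2*3^1*19^ (-1)*709^(-1)*829^1*4999^1 =- 49730052/13471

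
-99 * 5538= - 548262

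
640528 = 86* 7448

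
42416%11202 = 8810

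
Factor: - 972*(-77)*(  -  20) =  - 1496880 = - 2^4 * 3^5*5^1 * 7^1 * 11^1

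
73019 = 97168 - 24149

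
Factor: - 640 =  - 2^7 *5^1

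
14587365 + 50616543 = 65203908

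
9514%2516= 1966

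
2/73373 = 2/73373 = 0.00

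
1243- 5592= - 4349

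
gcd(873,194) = 97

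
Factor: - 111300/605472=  - 2^( - 3 )*5^2*17^( - 1) = - 25/136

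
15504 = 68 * 228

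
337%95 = 52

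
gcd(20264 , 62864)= 8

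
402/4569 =134/1523 = 0.09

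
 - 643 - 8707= - 9350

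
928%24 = 16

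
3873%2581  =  1292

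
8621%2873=2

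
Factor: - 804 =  - 2^2*3^1*67^1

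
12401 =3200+9201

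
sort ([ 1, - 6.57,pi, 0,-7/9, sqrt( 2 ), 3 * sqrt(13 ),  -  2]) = [ - 6.57,  -  2, - 7/9 , 0,1, sqrt(2),pi, 3*sqrt(13 ) ] 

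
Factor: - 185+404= 219=   3^1*73^1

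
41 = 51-10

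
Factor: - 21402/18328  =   - 369/316 = - 2^( - 2)*3^2*41^1  *79^(-1)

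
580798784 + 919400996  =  1500199780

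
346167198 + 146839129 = 493006327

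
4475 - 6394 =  - 1919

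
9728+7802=17530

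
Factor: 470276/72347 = 2^2*11^(  -  1) * 89^1*1321^1*6577^(-1)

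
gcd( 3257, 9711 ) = 1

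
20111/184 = 109+55/184 = 109.30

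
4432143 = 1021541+3410602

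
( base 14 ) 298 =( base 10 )526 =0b1000001110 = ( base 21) 141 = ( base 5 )4101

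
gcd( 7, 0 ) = 7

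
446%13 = 4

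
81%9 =0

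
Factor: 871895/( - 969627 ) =- 3^(  -  1)*5^1*19^( - 1)*103^1*1693^1*17011^( - 1)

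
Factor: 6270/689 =2^1 *3^1 * 5^1 * 11^1 * 13^( - 1)*19^1*53^( - 1 ) 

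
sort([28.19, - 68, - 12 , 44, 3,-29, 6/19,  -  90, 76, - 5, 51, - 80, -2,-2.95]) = [ - 90,-80, -68, - 29, - 12, - 5, - 2.95, - 2 , 6/19, 3, 28.19, 44, 51, 76] 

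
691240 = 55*12568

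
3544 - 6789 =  - 3245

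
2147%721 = 705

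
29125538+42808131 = 71933669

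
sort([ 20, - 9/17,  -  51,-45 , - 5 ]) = [ - 51,- 45, - 5, - 9/17,20]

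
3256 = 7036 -3780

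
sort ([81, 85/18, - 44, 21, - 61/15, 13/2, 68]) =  [ - 44, - 61/15,85/18,13/2, 21,68, 81]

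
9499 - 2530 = 6969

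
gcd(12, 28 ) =4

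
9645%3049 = 498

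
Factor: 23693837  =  23693837^1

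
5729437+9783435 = 15512872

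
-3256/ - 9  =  3256/9 = 361.78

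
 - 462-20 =-482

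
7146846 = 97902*73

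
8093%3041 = 2011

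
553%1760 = 553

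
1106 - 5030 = - 3924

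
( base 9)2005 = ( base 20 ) 3D3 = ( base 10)1463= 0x5B7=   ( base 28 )1o7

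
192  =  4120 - 3928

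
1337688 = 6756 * 198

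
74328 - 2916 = 71412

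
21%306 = 21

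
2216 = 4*554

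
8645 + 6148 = 14793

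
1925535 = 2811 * 685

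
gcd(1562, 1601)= 1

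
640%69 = 19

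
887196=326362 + 560834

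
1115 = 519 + 596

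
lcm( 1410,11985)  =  23970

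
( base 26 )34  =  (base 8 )122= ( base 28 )2Q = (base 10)82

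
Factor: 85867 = 17^1*5051^1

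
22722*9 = 204498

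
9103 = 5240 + 3863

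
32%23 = 9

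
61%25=11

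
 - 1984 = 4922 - 6906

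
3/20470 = 3/20470 = 0.00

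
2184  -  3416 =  - 1232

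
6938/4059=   6938/4059 =1.71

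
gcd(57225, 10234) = 7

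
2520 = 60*42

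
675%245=185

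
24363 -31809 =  - 7446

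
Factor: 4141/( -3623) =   -  41^1*101^1*3623^( - 1)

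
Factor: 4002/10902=29^1*79^(-1 ) = 29/79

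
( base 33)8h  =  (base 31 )92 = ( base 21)d8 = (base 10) 281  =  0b100011001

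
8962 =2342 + 6620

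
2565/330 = 171/22 = 7.77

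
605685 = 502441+103244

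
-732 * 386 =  - 282552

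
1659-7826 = - 6167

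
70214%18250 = 15464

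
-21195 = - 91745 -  - 70550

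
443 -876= -433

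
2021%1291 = 730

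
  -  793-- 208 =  -585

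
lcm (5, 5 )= 5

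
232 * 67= 15544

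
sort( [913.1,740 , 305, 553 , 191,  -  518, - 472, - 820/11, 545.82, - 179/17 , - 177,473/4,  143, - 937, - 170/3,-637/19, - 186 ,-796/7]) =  [ - 937, - 518, - 472, - 186, - 177, - 796/7, - 820/11, - 170/3,-637/19, - 179/17,  473/4,  143, 191, 305, 545.82, 553, 740 , 913.1 ]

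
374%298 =76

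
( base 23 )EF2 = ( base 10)7753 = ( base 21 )hc4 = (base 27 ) ah4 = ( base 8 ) 17111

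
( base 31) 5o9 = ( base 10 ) 5558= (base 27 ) 7gn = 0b1010110110110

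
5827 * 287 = 1672349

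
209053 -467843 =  - 258790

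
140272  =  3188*44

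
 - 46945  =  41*( - 1145 )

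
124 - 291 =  - 167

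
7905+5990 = 13895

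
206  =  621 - 415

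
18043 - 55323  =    -  37280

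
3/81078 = 1/27026 = 0.00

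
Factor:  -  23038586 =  - 2^1 * 29^1*397217^1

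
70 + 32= 102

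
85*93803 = 7973255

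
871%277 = 40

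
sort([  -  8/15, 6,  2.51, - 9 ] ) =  [-9, - 8/15, 2.51, 6 ]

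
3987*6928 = 27621936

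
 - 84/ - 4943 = 84/4943 = 0.02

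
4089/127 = 32 + 25/127= 32.20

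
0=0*3541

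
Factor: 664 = 2^3* 83^1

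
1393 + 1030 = 2423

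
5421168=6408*846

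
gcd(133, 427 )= 7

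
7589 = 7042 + 547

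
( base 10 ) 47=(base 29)1i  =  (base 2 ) 101111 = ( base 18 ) 2B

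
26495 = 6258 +20237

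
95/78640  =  19/15728  =  0.00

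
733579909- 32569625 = 701010284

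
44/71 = 44/71=0.62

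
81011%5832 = 5195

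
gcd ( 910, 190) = 10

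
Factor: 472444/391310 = 2^1*5^ (-1) * 7^1*47^1* 109^(  -  1 ) = 658/545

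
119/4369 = 7/257 =0.03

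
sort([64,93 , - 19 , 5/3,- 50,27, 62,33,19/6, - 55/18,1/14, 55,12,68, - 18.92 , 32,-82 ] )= [ - 82, - 50,-19,- 18.92,-55/18,1/14,  5/3, 19/6 , 12, 27 , 32, 33, 55, 62, 64, 68,93 ]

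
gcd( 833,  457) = 1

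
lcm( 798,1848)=35112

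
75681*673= 50933313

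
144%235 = 144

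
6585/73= 90  +  15/73= 90.21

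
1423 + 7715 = 9138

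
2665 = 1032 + 1633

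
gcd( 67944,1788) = 1788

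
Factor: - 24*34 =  -2^4 *3^1*17^1=- 816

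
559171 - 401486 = 157685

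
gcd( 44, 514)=2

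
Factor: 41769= 3^3*7^1*13^1* 17^1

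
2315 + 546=2861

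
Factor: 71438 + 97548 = 2^1* 19^1*4447^1 = 168986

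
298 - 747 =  - 449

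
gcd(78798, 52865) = 1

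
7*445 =3115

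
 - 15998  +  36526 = 20528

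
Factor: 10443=3^1*59^2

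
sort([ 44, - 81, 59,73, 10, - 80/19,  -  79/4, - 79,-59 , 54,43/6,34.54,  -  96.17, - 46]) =[-96.17, - 81, - 79, - 59, - 46,-79/4 , - 80/19, 43/6,10, 34.54, 44,  54, 59, 73]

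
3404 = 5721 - 2317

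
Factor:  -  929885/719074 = -2^ ( - 1)*5^1*11^2*19^(-1)*29^1*53^1*127^( - 1)*149^( - 1)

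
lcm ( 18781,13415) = 93905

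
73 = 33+40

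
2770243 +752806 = 3523049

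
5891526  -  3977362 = 1914164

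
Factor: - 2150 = -2^1*5^2*43^1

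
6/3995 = 6/3995 = 0.00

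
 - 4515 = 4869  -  9384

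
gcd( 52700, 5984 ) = 68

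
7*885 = 6195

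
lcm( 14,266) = 266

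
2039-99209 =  - 97170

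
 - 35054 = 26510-61564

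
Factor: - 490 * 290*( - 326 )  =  46324600  =  2^3*5^2*7^2*29^1*163^1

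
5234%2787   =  2447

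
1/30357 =1/30357 = 0.00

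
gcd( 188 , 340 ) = 4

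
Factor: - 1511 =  - 1511^1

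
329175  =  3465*95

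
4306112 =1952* 2206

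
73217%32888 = 7441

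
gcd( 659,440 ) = 1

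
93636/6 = 15606 = 15606.00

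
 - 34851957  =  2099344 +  - 36951301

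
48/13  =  48/13 = 3.69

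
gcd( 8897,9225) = 41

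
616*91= 56056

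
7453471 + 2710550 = 10164021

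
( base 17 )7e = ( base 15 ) 8d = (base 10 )133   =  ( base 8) 205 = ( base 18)77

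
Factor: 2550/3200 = 2^(-6)*3^1*17^1 = 51/64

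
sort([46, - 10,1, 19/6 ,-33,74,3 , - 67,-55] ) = [ - 67, - 55,-33, - 10,1,  3, 19/6 , 46, 74 ] 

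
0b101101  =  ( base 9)50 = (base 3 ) 1200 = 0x2D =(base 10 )45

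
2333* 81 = 188973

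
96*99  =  9504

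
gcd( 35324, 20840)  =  4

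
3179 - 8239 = -5060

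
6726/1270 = 3363/635 = 5.30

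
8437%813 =307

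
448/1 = 448 = 448.00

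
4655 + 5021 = 9676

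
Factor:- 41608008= - 2^3 * 3^2*13^1*44453^1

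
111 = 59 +52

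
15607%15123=484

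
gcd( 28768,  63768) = 8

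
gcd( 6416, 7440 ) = 16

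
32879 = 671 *49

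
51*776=39576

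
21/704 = 21/704 = 0.03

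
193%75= 43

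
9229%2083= 897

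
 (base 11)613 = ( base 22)1BE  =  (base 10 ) 740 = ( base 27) 10B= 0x2E4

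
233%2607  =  233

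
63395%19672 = 4379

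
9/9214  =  9/9214 = 0.00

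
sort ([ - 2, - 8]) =[ - 8,  -  2]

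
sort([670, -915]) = [-915, 670]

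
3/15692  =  3/15692 = 0.00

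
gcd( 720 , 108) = 36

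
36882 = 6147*6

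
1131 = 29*39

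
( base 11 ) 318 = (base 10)382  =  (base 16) 17e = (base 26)ei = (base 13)235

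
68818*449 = 30899282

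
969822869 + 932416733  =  1902239602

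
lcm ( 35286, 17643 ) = 35286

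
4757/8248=4757/8248 = 0.58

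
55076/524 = 105  +  14/131 = 105.11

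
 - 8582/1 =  - 8582 = - 8582.00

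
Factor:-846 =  - 2^1*3^2*47^1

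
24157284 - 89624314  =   - 65467030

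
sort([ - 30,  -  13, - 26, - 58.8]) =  [-58.8,  -  30,-26, - 13]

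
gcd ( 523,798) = 1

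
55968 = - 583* ( - 96)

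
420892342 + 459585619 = 880477961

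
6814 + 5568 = 12382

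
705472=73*9664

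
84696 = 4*21174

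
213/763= 213/763 = 0.28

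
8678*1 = 8678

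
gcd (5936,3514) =14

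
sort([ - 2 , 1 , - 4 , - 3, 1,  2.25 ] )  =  [-4, - 3, - 2 , 1, 1,2.25]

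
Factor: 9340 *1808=16886720 = 2^6*5^1 * 113^1*467^1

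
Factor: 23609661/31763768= 2^(  -  3)*3^1*23^1 * 67^1*83^ ( - 1) * 5107^1 * 47837^( - 1)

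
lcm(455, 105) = 1365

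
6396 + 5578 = 11974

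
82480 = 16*5155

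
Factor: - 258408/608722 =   -  2^2*3^2*19^( - 1 )*37^1 *83^( -1)*97^1*193^( - 1 ) =- 129204/304361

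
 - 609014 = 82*( - 7427 )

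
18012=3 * 6004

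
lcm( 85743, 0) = 0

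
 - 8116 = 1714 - 9830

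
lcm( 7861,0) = 0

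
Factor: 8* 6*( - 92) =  - 4416 =- 2^6*3^1*23^1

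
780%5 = 0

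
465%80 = 65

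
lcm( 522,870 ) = 2610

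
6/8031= 2/2677 = 0.00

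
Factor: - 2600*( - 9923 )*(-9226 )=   -238028954800 =- 2^4*5^2*7^1*13^1 * 659^1*9923^1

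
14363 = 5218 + 9145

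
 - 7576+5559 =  - 2017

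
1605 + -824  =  781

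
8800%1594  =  830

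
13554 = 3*4518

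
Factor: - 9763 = -13^1 * 751^1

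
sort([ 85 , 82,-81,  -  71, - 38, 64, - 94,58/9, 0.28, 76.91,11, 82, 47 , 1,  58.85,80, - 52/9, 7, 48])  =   [ - 94, - 81,-71,-38,- 52/9, 0.28 , 1, 58/9, 7, 11,  47, 48,58.85,64 , 76.91, 80, 82,  82,85]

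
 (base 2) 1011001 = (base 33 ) 2n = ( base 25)3e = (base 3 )10022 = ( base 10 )89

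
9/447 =3/149 = 0.02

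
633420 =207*3060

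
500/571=500/571 =0.88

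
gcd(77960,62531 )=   1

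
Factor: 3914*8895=34815030 =2^1*3^1*5^1*19^1* 103^1*593^1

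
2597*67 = 173999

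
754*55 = 41470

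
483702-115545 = 368157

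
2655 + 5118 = 7773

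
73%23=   4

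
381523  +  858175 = 1239698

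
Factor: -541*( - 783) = 423603 = 3^3*29^1*541^1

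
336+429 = 765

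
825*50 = 41250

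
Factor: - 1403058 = - 2^1*3^1 *379^1*617^1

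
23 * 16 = 368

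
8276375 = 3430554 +4845821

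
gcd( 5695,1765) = 5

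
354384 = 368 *963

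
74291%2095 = 966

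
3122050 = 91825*34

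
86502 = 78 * 1109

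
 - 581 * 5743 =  - 3336683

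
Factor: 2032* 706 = 2^5*127^1*353^1 = 1434592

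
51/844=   51/844 =0.06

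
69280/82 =844 +36/41= 844.88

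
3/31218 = 1/10406= 0.00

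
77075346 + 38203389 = 115278735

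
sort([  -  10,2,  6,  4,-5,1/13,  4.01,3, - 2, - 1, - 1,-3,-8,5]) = [-10, - 8, - 5 ,-3, - 2,-1,  -  1 , 1/13, 2, 3, 4 , 4.01, 5, 6]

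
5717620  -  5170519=547101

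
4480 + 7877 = 12357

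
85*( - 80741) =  - 6862985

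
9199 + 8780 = 17979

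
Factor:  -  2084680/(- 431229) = 2^3*3^ (-1)*5^1*13^1*19^1 * 211^1* 143743^ ( - 1 ) 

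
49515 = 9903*5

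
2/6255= 2/6255 =0.00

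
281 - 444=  - 163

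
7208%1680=488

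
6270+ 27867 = 34137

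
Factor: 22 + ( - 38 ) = -16 = -2^4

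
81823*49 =4009327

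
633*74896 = 47409168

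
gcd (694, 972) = 2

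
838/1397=838/1397 =0.60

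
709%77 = 16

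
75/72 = 25/24  =  1.04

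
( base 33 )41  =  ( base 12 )b1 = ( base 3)11221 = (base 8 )205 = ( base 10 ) 133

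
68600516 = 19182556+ 49417960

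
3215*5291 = 17010565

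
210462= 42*5011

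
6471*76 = 491796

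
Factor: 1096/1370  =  4/5 = 2^2*5^(-1) 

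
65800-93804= - 28004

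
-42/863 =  - 1  +  821/863 = -0.05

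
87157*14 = 1220198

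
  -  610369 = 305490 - 915859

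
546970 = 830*659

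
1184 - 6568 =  -5384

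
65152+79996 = 145148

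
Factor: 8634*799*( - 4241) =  - 29256818406  =  - 2^1*3^1 * 17^1 *47^1*1439^1*4241^1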